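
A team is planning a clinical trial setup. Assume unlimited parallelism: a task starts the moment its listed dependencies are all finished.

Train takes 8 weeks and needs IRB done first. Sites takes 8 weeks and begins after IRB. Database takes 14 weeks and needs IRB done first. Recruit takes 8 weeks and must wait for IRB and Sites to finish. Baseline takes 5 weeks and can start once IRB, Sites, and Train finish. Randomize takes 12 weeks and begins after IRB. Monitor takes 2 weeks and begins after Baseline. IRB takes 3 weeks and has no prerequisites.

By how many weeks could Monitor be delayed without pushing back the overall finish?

1

Critical path: IRB→Sites→Recruit = 3+8+8 = 19, so the finish is 19 weeks.
Longest path through Monitor: 18 weeks (earliest finish 18, latest finish 19).
So Monitor can slip 19 − 18 = 1 week.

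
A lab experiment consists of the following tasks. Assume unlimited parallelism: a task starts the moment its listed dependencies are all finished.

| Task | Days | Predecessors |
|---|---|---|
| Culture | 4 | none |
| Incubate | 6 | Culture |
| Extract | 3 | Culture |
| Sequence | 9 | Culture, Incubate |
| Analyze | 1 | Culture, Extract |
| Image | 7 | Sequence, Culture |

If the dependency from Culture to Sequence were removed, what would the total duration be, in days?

26

With the dependency in place, Culture→Incubate→Sequence→Image = 4+6+9+7 = 26 sets the finish at 26 days.
Dropping Culture→Sequence doesn't change Sequence's earliest start (10); another predecessor still binds.
New critical path: Culture→Incubate→Sequence→Image = 4+6+9+7 = 26 ⇒ 26 days.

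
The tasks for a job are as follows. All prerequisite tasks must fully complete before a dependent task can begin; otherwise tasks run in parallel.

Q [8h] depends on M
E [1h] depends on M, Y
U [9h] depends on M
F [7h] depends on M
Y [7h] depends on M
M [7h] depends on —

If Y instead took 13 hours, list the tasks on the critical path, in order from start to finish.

M, Y, E

Actual critical path: M→U = 7+9 = 16 ⇒ 16 hours.
The longest path through Y is only 15 hours, so Y has float 1.
The binding chain switches to M→Y→E = 7+13+1 = 21; finish 21 hours.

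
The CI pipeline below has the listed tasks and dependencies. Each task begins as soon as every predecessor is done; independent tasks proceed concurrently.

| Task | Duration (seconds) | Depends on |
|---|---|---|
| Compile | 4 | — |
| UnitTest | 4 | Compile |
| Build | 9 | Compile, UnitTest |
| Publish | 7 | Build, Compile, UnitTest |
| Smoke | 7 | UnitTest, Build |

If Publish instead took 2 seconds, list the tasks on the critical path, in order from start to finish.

Baseline: Compile→UnitTest→Build→Publish = 4+4+9+7 = 24 → 24 seconds.
Publish lies on that path, so at 2 seconds the path becomes 19 seconds.
The binding chain switches to Compile→UnitTest→Build→Smoke = 4+4+9+7 = 24; finish 24 seconds.

Compile, UnitTest, Build, Smoke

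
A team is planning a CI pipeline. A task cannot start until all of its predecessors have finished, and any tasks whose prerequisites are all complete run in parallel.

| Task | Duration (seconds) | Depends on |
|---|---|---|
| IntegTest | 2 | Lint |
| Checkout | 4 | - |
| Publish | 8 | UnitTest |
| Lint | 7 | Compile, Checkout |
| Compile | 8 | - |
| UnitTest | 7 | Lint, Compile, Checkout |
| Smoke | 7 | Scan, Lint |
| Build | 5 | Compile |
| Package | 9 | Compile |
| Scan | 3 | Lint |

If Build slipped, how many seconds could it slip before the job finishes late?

Critical path: Compile→Lint→UnitTest→Publish = 8+7+7+8 = 30, so the finish is 30 seconds.
The longest chain containing Build totals 13 seconds.
So Build can slip 30 − 13 = 17 seconds.

17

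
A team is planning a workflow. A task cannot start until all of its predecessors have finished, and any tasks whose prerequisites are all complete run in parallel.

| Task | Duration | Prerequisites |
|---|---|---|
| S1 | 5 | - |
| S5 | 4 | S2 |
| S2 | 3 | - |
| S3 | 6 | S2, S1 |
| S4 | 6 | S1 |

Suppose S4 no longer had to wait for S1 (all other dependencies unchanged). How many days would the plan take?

11

With the dependency in place, S1→S3 = 5+6 = 11 sets the finish at 11 days.
Without S1→S4, S4's earliest start moves from 5 to 0.
The longest chain is now S1→S3 = 5+6 = 11, so the plan takes 11 days.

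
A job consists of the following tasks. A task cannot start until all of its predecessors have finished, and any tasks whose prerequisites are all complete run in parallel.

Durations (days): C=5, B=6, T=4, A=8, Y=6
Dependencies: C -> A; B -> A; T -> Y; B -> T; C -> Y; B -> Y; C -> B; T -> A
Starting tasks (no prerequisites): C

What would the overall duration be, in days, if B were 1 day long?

18

Actual critical path: C→B→T→A = 5+6+4+8 = 23 ⇒ 23 days.
Since B is critical, the -5 change carries straight to that chain (now 18 days).
That remains the longest chain; total 18 days.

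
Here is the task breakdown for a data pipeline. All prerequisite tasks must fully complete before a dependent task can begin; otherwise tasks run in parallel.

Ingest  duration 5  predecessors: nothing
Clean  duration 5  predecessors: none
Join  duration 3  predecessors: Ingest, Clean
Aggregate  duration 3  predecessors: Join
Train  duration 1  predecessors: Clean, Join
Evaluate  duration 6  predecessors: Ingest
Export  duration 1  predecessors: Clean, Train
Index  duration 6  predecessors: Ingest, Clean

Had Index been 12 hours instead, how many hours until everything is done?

Critical path before the change: Ingest→Index = 5+6 = 11 giving 11 hours.
Index is on the critical path; changing it to 12 makes that path 17 hours.
The critical path is still Ingest→Index; finish is now 17 hours.

17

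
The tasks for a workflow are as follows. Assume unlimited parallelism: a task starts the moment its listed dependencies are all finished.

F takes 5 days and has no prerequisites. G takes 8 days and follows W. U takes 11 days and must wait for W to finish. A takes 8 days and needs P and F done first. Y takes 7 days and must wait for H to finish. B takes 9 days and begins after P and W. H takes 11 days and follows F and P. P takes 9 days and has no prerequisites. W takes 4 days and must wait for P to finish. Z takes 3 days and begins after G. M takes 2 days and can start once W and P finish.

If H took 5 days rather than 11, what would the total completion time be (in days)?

The binding path is P→H→Y = 9+11+7 = 27; finish at 27 days.
H is on the critical path; changing it to 5 makes that path 21 days.
Now P→W→G→Z = 9+4+8+3 = 24 is longest, so the finish becomes 24 days.

24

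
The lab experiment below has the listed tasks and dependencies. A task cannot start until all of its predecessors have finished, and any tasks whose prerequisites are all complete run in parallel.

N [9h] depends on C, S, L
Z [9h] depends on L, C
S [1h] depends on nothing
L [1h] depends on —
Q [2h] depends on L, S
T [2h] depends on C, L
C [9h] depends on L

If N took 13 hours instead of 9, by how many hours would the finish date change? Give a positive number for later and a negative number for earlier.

4

The binding path is L→C→N = 1+9+9 = 19; finish at 19 hours.
N is on the critical path; changing it to 13 makes that path 23 hours.
The critical path is still L→C→N; finish is now 23 hours.
Change in finish: 23 − 19 = +4 hours.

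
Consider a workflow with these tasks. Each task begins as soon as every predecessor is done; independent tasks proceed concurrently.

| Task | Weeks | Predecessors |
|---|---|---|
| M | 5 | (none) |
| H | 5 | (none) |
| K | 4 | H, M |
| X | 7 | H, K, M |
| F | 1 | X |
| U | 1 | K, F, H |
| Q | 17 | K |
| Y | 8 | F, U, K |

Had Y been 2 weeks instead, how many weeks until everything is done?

26

Critical path before the change: M→K→X→F→U→Y = 5+4+7+1+1+8 = 26 giving 26 weeks.
Y is on the critical path; changing it to 2 makes that path 20 weeks.
The binding chain switches to M→K→Q = 5+4+17 = 26; finish 26 weeks.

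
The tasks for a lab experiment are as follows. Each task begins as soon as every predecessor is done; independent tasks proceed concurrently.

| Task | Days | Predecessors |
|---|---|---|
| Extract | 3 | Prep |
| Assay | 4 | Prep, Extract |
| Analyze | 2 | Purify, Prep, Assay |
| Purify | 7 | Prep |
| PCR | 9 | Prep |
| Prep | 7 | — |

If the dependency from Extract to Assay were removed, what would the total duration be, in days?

Before: longest chain Prep→Extract→Assay→Analyze = 7+3+4+2 = 16, finish 16.
Without Extract→Assay, Assay's earliest start moves from 10 to 7.
The longest chain is now Prep→PCR = 7+9 = 16, so the job takes 16 days.

16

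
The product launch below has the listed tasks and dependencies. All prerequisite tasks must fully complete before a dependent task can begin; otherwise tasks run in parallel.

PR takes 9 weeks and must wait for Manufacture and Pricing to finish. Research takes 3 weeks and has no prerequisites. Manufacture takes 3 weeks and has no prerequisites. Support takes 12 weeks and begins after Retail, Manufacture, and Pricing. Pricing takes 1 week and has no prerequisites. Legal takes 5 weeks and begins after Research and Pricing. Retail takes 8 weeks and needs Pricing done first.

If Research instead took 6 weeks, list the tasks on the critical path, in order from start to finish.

Actual critical path: Pricing→Retail→Support = 1+8+12 = 21 ⇒ 21 weeks.
Research has 13 weeks of float (longest path through it is 8).
That remains the longest chain; total 21 weeks.

Pricing, Retail, Support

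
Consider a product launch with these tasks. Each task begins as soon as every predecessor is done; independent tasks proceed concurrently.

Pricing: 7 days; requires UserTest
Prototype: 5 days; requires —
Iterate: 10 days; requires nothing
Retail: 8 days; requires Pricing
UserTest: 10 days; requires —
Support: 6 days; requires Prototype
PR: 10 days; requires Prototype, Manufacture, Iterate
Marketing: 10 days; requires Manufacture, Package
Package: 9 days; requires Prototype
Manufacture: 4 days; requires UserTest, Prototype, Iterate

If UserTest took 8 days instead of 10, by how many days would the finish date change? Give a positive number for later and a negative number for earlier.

Baseline: UserTest→Pricing→Retail = 10+7+8 = 25 → 25 days.
UserTest lies on that path, so at 8 days the path becomes 23 days.
Now Prototype→Package→Marketing = 5+9+10 = 24 is longest, so the finish becomes 24 days.
Change in finish: 24 − 25 = -1 days.

-1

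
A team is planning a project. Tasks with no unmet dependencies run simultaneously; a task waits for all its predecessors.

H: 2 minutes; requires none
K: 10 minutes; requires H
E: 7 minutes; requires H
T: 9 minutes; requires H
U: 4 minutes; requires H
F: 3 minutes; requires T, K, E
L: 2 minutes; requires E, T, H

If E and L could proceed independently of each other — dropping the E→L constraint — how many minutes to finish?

15

Before: longest chain H→K→F = 2+10+3 = 15, finish 15.
Dropping E→L doesn't change L's earliest start (11); another predecessor still binds.
After: H→K→F = 2+10+3 = 15 → 15 minutes.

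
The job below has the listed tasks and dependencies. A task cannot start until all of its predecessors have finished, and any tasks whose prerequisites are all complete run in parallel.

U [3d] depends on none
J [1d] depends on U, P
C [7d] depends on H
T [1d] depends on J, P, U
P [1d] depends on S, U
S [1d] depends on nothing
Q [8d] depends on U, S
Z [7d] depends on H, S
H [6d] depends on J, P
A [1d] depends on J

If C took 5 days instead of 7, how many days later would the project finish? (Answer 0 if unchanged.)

The binding path is U→P→J→H→C = 3+1+1+6+7 = 18; finish at 18 days.
C lies on that path, so at 5 days the path becomes 16 days.
The binding chain switches to U→P→J→H→Z = 3+1+1+6+7 = 18; finish 18 days.
Change in finish: 18 − 18 = +0 days.

0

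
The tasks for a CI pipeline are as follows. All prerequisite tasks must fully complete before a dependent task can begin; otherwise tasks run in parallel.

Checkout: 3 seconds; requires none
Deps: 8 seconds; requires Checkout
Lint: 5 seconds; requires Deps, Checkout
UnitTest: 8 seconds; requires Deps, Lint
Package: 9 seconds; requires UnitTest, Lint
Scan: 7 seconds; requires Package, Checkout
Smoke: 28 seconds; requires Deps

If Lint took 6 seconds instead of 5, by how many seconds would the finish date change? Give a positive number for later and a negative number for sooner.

The binding path is Checkout→Deps→Lint→UnitTest→Package→Scan = 3+8+5+8+9+7 = 40; finish at 40 seconds.
Lint is on the critical path; changing it to 6 makes that path 41 seconds.
That remains the longest chain; total 41 seconds.
Change in finish: 41 − 40 = +1 seconds.

1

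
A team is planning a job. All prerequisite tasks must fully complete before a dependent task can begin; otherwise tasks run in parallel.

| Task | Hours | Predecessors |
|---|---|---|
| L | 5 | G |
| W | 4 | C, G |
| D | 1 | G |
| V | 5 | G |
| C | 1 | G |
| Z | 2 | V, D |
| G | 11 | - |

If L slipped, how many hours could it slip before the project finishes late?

Critical path: G→V→Z = 11+5+2 = 18, so the finish is 18 hours.
Longest path through L: 16 hours (earliest finish 16, latest finish 18).
Float = 18 − 16 = 2.

2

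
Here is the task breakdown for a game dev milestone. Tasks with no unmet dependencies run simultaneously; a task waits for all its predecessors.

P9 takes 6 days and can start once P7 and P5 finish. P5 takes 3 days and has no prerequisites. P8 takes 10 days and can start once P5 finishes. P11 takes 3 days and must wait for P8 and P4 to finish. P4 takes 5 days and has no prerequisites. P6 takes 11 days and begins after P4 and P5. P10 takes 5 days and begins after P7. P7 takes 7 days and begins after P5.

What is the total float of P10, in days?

1

P4→P6 = 5+11 = 16 sets the makespan at 16 days.
The longest chain containing P10 totals 15 days.
So P10 can slip 16 − 15 = 1 day.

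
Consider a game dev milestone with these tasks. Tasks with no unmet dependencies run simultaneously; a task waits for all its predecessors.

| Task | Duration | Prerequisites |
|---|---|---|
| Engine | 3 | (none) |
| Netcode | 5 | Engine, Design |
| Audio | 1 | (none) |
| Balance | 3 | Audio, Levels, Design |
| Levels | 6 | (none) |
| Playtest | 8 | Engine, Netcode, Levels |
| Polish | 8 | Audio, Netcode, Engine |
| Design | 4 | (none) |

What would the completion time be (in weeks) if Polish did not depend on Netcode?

17

Original critical path: Design→Netcode→Playtest = 4+5+8 = 17 ⇒ 17 weeks.
Without Netcode→Polish, Polish's earliest start moves from 9 to 3.
New critical path: Design→Netcode→Playtest = 4+5+8 = 17 ⇒ 17 weeks.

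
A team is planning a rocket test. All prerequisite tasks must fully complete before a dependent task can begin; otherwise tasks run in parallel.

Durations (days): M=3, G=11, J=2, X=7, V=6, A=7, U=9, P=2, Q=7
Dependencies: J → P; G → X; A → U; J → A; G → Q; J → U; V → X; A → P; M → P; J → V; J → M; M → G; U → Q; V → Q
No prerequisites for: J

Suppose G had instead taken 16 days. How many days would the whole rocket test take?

28

Baseline: J→A→U→Q = 2+7+9+7 = 25 → 25 days.
G has 2 days of float (longest path through it is 23).
New critical path: J→M→G→Q = 2+3+16+7 = 28 ⇒ 28 days.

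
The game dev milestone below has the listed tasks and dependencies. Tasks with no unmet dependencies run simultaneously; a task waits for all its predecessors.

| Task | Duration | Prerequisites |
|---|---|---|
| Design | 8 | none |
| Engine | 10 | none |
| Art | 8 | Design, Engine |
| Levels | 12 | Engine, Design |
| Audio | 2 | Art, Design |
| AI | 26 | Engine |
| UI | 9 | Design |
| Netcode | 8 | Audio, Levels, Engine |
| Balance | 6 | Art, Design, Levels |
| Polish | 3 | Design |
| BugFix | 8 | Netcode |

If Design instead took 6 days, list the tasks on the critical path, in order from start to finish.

The binding path is Engine→Levels→Netcode→BugFix = 10+12+8+8 = 38; finish at 38 days.
Design has 2 days of float (longest path through it is 36).
No other chain overtakes it, so the finish is 38 days.

Engine, Levels, Netcode, BugFix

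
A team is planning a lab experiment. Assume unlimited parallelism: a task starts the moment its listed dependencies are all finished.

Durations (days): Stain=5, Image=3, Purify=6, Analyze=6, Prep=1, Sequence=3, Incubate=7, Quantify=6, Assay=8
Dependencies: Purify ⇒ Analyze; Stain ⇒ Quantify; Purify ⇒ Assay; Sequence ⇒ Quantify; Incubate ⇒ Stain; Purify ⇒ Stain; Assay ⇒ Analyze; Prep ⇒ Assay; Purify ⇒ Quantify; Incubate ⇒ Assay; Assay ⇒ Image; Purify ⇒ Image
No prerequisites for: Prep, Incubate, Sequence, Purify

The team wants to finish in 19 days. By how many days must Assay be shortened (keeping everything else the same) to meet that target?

Current finish: 21 days; target: 19.
Assay is on every critical path, so each day cut from Assay cuts the finish by one (this holds down to a finish of 18).
Need 21 − 19 = 2 days off Assay → Assay becomes 6 days, finish becomes 19.

2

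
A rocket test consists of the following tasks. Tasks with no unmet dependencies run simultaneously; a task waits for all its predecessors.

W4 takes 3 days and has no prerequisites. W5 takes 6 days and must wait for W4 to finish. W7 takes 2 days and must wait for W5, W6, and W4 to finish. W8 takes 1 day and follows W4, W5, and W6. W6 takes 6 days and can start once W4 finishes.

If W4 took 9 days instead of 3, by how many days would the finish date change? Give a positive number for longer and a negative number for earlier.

6

Actual critical path: W4→W5→W7 = 3+6+2 = 11 ⇒ 11 days.
W4 is on the critical path; changing it to 9 makes that path 17 days.
That remains the longest chain; total 17 days.
Change in finish: 17 − 11 = +6 days.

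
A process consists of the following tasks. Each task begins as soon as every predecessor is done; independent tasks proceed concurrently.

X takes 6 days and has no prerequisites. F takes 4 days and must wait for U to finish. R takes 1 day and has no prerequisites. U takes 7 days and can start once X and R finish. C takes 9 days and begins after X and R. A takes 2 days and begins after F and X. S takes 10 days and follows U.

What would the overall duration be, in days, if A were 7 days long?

24

Baseline: X→U→S = 6+7+10 = 23 → 23 days.
A has 4 days of float (longest path through it is 19).
New critical path: X→U→F→A = 6+7+4+7 = 24 ⇒ 24 days.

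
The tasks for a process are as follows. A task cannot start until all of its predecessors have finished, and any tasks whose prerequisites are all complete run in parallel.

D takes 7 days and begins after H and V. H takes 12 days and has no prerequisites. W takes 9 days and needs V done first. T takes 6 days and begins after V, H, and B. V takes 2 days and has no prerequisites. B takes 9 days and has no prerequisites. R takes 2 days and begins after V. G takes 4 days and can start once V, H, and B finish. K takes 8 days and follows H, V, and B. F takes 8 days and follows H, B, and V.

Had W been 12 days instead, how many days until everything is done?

20

Baseline: H→F = 12+8 = 20 → 20 days.
W is off the critical path — its longest chain is 11 days, giving 9 of slack.
The critical path is still H→F; finish is now 20 days.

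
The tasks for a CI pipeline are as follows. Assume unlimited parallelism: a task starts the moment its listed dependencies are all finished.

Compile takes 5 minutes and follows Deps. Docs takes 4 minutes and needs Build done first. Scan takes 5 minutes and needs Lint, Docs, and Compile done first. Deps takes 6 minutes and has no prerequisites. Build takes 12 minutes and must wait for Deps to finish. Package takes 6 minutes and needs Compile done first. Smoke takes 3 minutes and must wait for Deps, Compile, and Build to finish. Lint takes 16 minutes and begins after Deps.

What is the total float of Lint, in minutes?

0

Deps→Lint→Scan = 6+16+5 = 27 sets the makespan at 27 minutes.
The longest chain containing Lint totals 27 minutes.
So Lint can slip 22 − 22 = 0 minutes.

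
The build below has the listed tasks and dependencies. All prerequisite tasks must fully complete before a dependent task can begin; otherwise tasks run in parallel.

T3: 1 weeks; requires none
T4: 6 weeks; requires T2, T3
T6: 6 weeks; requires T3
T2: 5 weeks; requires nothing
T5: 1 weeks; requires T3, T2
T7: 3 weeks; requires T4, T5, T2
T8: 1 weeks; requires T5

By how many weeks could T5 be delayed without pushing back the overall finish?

5

The longest chain is T2→T4→T7 = 5+6+3 = 14; overall finish 14 weeks.
The longest chain containing T5 totals 9 weeks.
Slack of T5 = 10 − 5 = 5 weeks.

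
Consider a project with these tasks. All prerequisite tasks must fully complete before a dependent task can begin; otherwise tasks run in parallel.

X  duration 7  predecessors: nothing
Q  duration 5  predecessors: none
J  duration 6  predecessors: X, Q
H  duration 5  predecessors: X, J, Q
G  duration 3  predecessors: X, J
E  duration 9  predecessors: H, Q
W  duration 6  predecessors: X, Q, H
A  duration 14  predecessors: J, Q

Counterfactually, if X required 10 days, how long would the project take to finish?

30

The binding path is X→J→H→E = 7+6+5+9 = 27; finish at 27 days.
X lies on that path, so at 10 days the path becomes 30 days.
The critical path is still X→J→H→E; finish is now 30 days.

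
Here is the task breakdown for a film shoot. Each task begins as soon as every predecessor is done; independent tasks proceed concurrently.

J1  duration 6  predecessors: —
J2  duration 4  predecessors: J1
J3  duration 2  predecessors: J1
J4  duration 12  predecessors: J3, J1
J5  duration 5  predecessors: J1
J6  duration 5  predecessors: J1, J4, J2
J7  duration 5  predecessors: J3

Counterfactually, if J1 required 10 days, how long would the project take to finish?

29

Baseline: J1→J3→J4→J6 = 6+2+12+5 = 25 → 25 days.
Since J1 is critical, the +4 change carries straight to that chain (now 29 days).
The critical path is still J1→J3→J4→J6; finish is now 29 days.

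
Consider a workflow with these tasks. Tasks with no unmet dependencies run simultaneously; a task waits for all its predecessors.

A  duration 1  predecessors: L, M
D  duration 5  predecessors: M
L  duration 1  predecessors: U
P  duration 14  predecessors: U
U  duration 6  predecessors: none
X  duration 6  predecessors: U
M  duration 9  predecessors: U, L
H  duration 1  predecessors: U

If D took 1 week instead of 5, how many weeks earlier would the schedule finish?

Baseline: U→L→M→D = 6+1+9+5 = 21 → 21 weeks.
Since D is critical, the -4 change carries straight to that chain (now 17 weeks).
Now U→P = 6+14 = 20 is longest, so the finish becomes 20 weeks.
Change in finish: 20 − 21 = -1 weeks.

1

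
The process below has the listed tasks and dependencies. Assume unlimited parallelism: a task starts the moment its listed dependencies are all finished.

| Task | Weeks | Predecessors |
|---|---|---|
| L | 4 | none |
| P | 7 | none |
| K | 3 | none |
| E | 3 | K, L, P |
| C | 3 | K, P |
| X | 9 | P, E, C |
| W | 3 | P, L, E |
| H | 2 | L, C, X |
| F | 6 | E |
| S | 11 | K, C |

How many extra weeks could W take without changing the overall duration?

P→E→X→H = 7+3+9+2 = 21 sets the makespan at 21 weeks.
The longest chain containing W totals 13 weeks.
So W can slip 21 − 13 = 8 weeks.

8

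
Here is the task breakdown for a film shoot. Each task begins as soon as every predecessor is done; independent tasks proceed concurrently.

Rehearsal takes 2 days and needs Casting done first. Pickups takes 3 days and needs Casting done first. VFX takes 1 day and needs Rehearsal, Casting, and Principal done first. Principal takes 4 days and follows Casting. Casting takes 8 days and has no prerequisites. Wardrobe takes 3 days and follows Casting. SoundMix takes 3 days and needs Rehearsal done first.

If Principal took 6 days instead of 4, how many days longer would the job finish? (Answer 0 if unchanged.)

2

Critical path before the change: Casting→Principal→VFX = 8+4+1 = 13 giving 13 days.
Since Principal is critical, the +2 change carries straight to that chain (now 15 days).
That remains the longest chain; total 15 days.
Change in finish: 15 − 13 = +2 days.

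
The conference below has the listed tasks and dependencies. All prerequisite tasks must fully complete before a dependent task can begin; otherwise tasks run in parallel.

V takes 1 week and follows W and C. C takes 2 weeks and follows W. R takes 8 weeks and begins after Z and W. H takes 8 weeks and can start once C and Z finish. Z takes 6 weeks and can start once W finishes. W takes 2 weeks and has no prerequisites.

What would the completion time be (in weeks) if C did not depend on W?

Original critical path: W→Z→R = 2+6+8 = 16 ⇒ 16 weeks.
Without W→C, C's earliest start moves from 2 to 0.
After: W→Z→R = 2+6+8 = 16 → 16 weeks.

16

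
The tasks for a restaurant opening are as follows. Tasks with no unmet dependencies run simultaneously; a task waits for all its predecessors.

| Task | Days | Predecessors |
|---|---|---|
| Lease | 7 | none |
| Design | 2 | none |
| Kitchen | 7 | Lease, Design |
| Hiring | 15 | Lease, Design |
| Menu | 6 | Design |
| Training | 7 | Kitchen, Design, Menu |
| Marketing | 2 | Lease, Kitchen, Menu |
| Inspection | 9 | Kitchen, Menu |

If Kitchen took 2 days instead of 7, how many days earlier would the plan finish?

Critical path before the change: Lease→Kitchen→Inspection = 7+7+9 = 23 giving 23 days.
Kitchen is on the critical path; changing it to 2 makes that path 18 days.
New critical path: Lease→Hiring = 7+15 = 22 ⇒ 22 days.
Change in finish: 22 − 23 = -1 days.

1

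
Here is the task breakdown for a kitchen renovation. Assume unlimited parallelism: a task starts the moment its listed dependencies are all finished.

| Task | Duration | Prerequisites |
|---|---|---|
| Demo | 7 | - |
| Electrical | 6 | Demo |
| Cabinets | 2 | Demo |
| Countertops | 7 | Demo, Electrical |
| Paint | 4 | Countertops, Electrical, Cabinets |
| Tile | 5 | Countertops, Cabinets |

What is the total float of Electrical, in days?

The longest chain is Demo→Electrical→Countertops→Tile = 7+6+7+5 = 25; overall finish 25 days.
The longest chain containing Electrical totals 25 days.
Float = 25 − 25 = 0.

0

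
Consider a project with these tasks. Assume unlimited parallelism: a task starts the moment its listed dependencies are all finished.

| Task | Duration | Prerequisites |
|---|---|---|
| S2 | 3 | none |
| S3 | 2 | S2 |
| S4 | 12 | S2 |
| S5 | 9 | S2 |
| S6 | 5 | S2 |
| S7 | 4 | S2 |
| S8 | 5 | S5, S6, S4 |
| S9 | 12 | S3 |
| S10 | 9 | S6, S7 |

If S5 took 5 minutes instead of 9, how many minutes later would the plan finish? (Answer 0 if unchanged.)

Baseline: S2→S4→S8 = 3+12+5 = 20 → 20 minutes.
S5 has 3 minutes of float (longest path through it is 17).
The critical path is still S2→S4→S8; finish is now 20 minutes.
Change in finish: 20 − 20 = +0 minutes.

0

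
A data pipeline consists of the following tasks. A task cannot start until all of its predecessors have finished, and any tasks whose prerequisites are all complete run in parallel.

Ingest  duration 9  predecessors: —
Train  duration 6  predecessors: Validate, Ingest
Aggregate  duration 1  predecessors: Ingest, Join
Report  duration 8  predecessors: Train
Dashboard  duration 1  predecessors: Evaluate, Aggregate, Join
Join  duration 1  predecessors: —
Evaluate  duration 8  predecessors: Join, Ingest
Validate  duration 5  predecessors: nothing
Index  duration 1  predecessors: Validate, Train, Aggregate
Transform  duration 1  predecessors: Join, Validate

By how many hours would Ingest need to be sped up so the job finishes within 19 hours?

4

Current finish: 23 hours; target: 19.
Ingest is on every critical path, so each hour cut from Ingest cuts the finish by one (this holds down to a finish of 19).
Need 23 − 19 = 4 hours off Ingest → Ingest becomes 5 hours, finish becomes 19.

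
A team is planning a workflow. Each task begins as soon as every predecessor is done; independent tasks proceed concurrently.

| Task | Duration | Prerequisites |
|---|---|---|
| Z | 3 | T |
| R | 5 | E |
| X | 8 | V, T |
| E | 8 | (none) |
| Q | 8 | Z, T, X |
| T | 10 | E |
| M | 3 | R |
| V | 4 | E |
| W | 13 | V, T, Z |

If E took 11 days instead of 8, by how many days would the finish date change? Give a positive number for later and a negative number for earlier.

3

Baseline: E→T→X→Q = 8+10+8+8 = 34 → 34 days.
E lies on that path, so at 11 days the path becomes 37 days.
No other chain overtakes it, so the finish is 37 days.
Change in finish: 37 − 34 = +3 days.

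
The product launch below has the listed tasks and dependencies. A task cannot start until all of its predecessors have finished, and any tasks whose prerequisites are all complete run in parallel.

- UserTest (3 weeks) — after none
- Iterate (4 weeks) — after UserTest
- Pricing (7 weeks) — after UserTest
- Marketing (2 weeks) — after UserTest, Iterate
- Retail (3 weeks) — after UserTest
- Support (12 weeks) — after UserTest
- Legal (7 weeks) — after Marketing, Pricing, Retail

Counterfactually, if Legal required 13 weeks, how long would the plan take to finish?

23

Baseline: UserTest→Pricing→Legal = 3+7+7 = 17 → 17 weeks.
Legal lies on that path, so at 13 weeks the path becomes 23 weeks.
No other chain overtakes it, so the finish is 23 weeks.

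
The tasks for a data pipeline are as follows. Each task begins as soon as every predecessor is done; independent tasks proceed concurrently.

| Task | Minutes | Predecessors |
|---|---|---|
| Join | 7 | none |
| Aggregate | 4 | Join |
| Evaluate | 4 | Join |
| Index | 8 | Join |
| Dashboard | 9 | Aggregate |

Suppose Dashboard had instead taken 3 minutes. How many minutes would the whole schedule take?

15

The binding path is Join→Aggregate→Dashboard = 7+4+9 = 20; finish at 20 minutes.
Dashboard is on the critical path; changing it to 3 makes that path 14 minutes.
New critical path: Join→Index = 7+8 = 15 ⇒ 15 minutes.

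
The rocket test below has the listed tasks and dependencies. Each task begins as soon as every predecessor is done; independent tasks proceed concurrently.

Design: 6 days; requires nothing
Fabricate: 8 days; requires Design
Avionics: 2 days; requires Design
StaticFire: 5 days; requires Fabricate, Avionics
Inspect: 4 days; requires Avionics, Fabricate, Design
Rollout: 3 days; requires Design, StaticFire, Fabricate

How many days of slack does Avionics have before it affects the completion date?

The longest chain is Design→Fabricate→StaticFire→Rollout = 6+8+5+3 = 22; overall finish 22 days.
Avionics finishes as early as 8 and must finish by 14.
Slack of Avionics = 12 − 6 = 6 days.

6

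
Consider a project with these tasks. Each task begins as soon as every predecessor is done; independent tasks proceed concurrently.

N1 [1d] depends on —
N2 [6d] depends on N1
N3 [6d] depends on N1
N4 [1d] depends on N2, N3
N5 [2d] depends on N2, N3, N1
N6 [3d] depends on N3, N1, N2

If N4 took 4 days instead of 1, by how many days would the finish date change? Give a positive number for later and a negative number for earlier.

Critical path before the change: N1→N2→N6 = 1+6+3 = 10 giving 10 days.
The longest path through N4 is only 8 days, so N4 has float 2.
The binding chain switches to N1→N2→N4 = 1+6+4 = 11; finish 11 days.
Change in finish: 11 − 10 = +1 days.

1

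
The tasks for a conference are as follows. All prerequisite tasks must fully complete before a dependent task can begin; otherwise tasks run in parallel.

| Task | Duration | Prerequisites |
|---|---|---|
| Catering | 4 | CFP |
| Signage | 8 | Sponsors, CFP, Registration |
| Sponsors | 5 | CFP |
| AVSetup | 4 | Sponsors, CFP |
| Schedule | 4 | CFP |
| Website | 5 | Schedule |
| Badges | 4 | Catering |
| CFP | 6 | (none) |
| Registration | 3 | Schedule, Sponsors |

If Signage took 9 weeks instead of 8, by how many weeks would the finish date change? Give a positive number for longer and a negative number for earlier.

1

As given, the longest chain is CFP→Sponsors→Registration→Signage = 6+5+3+8 = 22, so the finish is 22 weeks.
Signage is on the critical path; changing it to 9 makes that path 23 weeks.
No other chain overtakes it, so the finish is 23 weeks.
Change in finish: 23 − 22 = +1 weeks.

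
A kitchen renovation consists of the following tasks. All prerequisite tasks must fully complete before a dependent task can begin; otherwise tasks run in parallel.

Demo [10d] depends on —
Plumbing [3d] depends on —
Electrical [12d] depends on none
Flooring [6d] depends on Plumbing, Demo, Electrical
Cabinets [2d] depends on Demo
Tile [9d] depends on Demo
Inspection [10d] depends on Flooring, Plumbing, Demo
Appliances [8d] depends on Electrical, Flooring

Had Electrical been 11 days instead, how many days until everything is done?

As given, the longest chain is Electrical→Flooring→Inspection = 12+6+10 = 28, so the finish is 28 days.
Electrical lies on that path, so at 11 days the path becomes 27 days.
The critical path is still Electrical→Flooring→Inspection; finish is now 27 days.

27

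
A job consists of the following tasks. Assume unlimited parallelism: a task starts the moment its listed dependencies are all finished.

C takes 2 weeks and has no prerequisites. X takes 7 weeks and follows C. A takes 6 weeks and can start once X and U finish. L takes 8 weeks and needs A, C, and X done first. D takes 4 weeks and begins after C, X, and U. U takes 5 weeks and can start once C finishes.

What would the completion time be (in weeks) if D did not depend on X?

23

Before: longest chain C→X→A→L = 2+7+6+8 = 23, finish 23.
Without X→D, D's earliest start moves from 9 to 7.
After: C→X→A→L = 2+7+6+8 = 23 → 23 weeks.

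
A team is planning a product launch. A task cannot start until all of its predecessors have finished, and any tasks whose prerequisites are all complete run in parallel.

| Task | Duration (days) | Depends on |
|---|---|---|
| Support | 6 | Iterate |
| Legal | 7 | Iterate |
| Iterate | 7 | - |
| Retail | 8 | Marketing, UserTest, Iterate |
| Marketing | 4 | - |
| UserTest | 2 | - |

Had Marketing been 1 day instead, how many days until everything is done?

Baseline: Iterate→Retail = 7+8 = 15 → 15 days.
Marketing has 3 days of float (longest path through it is 12).
That remains the longest chain; total 15 days.

15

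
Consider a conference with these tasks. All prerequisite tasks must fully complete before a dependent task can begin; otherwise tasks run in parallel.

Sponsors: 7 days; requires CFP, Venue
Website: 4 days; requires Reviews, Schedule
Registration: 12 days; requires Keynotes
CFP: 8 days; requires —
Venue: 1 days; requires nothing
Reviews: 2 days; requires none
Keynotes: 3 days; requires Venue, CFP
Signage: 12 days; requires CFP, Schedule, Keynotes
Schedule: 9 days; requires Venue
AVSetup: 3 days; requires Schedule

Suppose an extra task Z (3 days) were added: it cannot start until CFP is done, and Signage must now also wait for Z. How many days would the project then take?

Originally the project takes 23 days.
With Z inserted, Signage now waits for max(CFP, Schedule, Keynotes, Z).
New critical path: CFP→Z→Signage = 8+3+12 = 23 ⇒ 23 days.

23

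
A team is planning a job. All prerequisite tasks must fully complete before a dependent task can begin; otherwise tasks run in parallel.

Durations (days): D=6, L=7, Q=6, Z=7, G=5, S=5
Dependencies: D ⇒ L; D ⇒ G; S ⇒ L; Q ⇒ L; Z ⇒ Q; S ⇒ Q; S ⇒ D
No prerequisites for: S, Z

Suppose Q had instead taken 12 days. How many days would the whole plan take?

26

Critical path before the change: Z→Q→L = 7+6+7 = 20 giving 20 days.
Q lies on that path, so at 12 days the path becomes 26 days.
No other chain overtakes it, so the finish is 26 days.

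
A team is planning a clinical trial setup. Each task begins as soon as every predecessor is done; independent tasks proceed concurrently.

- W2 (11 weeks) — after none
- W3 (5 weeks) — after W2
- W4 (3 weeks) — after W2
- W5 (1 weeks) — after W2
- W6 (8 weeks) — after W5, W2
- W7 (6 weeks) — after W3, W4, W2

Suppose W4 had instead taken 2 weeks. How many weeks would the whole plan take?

As given, the longest chain is W2→W3→W7 = 11+5+6 = 22, so the finish is 22 weeks.
W4 has 2 weeks of float (longest path through it is 20).
No other chain overtakes it, so the finish is 22 weeks.

22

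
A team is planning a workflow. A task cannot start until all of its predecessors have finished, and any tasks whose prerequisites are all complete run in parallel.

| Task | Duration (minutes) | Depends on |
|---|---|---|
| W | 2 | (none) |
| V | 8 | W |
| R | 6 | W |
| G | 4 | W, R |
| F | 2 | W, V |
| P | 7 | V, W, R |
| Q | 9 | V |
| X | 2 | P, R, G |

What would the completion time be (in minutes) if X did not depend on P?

Original critical path: W→V→P→X = 2+8+7+2 = 19 ⇒ 19 minutes.
Without P→X, X's earliest start moves from 17 to 12.
New critical path: W→V→Q = 2+8+9 = 19 ⇒ 19 minutes.

19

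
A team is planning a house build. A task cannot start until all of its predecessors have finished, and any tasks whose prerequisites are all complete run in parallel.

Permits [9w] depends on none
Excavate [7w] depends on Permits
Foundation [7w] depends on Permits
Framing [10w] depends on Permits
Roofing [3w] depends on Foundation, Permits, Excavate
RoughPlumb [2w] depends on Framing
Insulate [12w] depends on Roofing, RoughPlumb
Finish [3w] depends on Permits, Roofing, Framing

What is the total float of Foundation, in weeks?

2

The longest chain is Permits→Framing→RoughPlumb→Insulate = 9+10+2+12 = 33; overall finish 33 weeks.
The longest chain containing Foundation totals 31 weeks.
Slack of Foundation = 11 − 9 = 2 weeks.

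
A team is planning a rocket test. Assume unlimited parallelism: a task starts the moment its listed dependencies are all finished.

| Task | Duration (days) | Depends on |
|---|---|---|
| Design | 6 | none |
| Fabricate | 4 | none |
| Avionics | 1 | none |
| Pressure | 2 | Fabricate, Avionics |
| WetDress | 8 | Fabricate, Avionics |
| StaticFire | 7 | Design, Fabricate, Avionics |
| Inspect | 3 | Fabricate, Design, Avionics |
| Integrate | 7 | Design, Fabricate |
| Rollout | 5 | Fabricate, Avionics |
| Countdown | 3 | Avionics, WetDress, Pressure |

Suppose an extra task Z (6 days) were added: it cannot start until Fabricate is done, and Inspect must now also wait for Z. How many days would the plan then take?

15

Originally the plan takes 15 days.
With Z inserted, Inspect now waits for max(Fabricate, Design, Avionics, Z).
New critical path: Fabricate→WetDress→Countdown = 4+8+3 = 15 ⇒ 15 days.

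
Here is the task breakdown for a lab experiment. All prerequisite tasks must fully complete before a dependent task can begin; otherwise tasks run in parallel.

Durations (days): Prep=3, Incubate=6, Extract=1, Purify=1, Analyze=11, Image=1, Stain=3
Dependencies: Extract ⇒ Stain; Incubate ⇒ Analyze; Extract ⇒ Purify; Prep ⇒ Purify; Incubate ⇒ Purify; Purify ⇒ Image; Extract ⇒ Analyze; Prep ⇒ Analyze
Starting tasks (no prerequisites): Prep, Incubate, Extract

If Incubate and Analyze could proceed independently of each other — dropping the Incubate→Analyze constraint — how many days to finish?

Before: longest chain Incubate→Analyze = 6+11 = 17, finish 17.
Without Incubate→Analyze, Analyze's earliest start moves from 6 to 3.
New critical path: Prep→Analyze = 3+11 = 14 ⇒ 14 days.

14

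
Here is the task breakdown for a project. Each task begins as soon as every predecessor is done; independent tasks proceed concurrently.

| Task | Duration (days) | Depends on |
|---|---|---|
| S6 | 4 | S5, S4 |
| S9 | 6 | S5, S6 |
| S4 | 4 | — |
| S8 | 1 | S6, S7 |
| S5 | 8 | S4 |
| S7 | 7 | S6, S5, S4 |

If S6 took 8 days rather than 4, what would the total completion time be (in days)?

28

Baseline: S4→S5→S6→S7→S8 = 4+8+4+7+1 = 24 → 24 days.
S6 lies on that path, so at 8 days the path becomes 28 days.
The critical path is still S4→S5→S6→S7→S8; finish is now 28 days.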